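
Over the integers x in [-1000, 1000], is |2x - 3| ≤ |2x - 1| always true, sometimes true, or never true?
Holds at x = 1: LHS = |2·1 - 3| = |-1| = 1, RHS = |2·1 - 1| = |1| = 1; 1 ≤ 1 — holds
Fails at x = 0: LHS = |2·0 - 3| = |-3| = 3, RHS = |2·0 - 1| = |-1| = 1; 3 ≤ 1 — FAILS
It is satisfied by some integers in the range but not all.

Answer: Sometimes true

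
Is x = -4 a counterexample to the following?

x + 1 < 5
Substitute x = -4 into the relation:
x = -4: LHS = (-4) + 1 = -3; -3 < 5 — holds

The claim holds here, so x = -4 is not a counterexample. (A counterexample exists elsewhere, e.g. x = 4.)

Answer: No, x = -4 is not a counterexample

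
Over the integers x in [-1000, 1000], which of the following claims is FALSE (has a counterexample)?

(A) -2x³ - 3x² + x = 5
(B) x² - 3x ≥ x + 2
(A) x = 0: LHS = -2·0³ - 3·0² + 0 = 0; 0 = 5 — FAILS
(B) x = 0: LHS = 0² - 3·0 = 0, RHS = 0 + 2 = 2; 0 ≥ 2 — FAILS

Answer: Both A and B are false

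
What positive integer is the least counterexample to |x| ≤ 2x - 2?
Testing positive integers:
x = 1: LHS = |1| = 1, RHS = 2·1 - 2 = 0; 1 ≤ 0 — FAILS  ← smallest positive counterexample

Answer: x = 1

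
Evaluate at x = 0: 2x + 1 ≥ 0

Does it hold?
x = 0: LHS = 2·0 + 1 = 1; 1 ≥ 0 — holds

The relation is satisfied at x = 0.

Answer: Yes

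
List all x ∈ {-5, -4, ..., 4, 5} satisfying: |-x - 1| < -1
An absolute value is never negative, so the left side is ≥ 0 for every x, while the right side is -1. Tightest case in [-5, 5] is x = -1:
x = -1: LHS = |-(-1) - 1| = |0| = 0; 0 < -1 — FAILS
Hence LHS − RHS is never negative, i.e. LHS ≥ RHS throughout, so the claimed relation (<) fails for every integer in [-5, 5].

Answer: None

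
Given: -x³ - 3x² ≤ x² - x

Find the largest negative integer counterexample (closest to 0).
Testing negative integers from -1 downward:
x = -1: LHS = -(-1)³ - 3·(-1)² = -2, RHS = (-1)² - (-1) = 2; -2 ≤ 2 — holds
x = -2: LHS = -(-2)³ - 3·(-2)² = -4, RHS = (-2)² - (-2) = 6; -4 ≤ 6 — holds
x = -3: LHS = -(-3)³ - 3·(-3)² = 0, RHS = (-3)² - (-3) = 12; 0 ≤ 12 — holds
x = -4: LHS = -(-4)³ - 3·(-4)² = 16, RHS = (-4)² - (-4) = 20; 16 ≤ 20 — holds
x = -5: LHS = -(-5)³ - 3·(-5)² = 50, RHS = (-5)² - (-5) = 30; 50 ≤ 30 — FAILS  ← closest negative counterexample to 0

Answer: x = -5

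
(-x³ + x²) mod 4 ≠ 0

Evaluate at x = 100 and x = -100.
x = 100: LHS = (-100³ + 100²) mod 4 = (-990000) mod 4 = 0; 0 ≠ 0 — FAILS
x = -100: LHS = (-(-100)³ + (-100)²) mod 4 = 1010000 mod 4 = 0; 0 ≠ 0 — FAILS

Answer: No, fails for both x = 100 and x = -100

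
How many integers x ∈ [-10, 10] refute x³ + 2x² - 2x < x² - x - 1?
Counterexamples in [-10, 10]: {-1, 0, 1, 2, 3, 4, 5, 6, 7, 8, 9, 10}.

Counting them gives 12 values.

Answer: 12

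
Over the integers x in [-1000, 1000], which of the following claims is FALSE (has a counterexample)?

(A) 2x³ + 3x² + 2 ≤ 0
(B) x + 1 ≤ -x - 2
(A) x = 0: LHS = 2·0³ + 3·0² + 2 = 2; 2 ≤ 0 — FAILS
(B) x = 0: LHS = 0 + 1 = 1, RHS = -0 - 2 = -2; 1 ≤ -2 — FAILS

Answer: Both A and B are false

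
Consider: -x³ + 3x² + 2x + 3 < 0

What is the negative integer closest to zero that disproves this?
Testing negative integers from -1 downward:
x = -1: LHS = -(-1)³ + 3·(-1)² + 2·(-1) + 3 = 5; 5 < 0 — FAILS  ← closest negative counterexample to 0

Answer: x = -1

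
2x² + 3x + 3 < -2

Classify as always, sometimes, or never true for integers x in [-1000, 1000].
Over all integers in [-1000, 1000], LHS − RHS is smallest at x = -1, where it equals 4:
x = -1: LHS = 2·(-1)² + 3·(-1) + 3 = 2; 2 < -2 — FAILS
At the ends of the range:
x = -1000: LHS = 2·(-1000)² + 3·(-1000) + 3 = 1997003; 1997003 < -2 — FAILS
x = 1000: LHS = 2·1000² + 3·1000 + 3 = 2003003; 2003003 < -2 — FAILS
Hence LHS − RHS is never negative, i.e. LHS ≥ RHS throughout, so the claimed relation (<) fails for every integer in [-1000, 1000].

No integer in the range satisfies it.

Answer: Never true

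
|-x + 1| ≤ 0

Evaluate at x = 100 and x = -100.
x = 100: LHS = |-100 + 1| = |-99| = 99; 99 ≤ 0 — FAILS
x = -100: LHS = |-(-100) + 1| = |101| = 101; 101 ≤ 0 — FAILS

Answer: No, fails for both x = 100 and x = -100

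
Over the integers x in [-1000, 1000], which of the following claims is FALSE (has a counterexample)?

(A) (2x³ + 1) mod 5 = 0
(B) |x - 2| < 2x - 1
(A) x = 0: LHS = (2·0³ + 1) mod 5 = 1 mod 5 = 1; 1 = 0 — FAILS
(B) x = 0: LHS = |0 - 2| = |-2| = 2, RHS = 2·0 - 1 = -1; 2 < -1 — FAILS

Answer: Both A and B are false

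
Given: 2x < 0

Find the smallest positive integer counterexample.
Testing positive integers:
x = 1: LHS = 2·1 = 2; 2 < 0 — FAILS  ← smallest positive counterexample

Answer: x = 1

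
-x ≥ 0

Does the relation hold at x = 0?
x = 0: LHS = -0 = 0; 0 ≥ 0 — holds

The relation is satisfied at x = 0.

Answer: Yes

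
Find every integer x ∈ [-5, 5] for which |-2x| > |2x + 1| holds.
Holds for: {-5, -4, -3, -2, -1}
Fails for: {0, 1, 2, 3, 4, 5}

Answer: {-5, -4, -3, -2, -1}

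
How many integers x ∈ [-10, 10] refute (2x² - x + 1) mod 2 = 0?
Counterexamples in [-10, 10]: {-10, -8, -6, -4, -2, 0, 2, 4, 6, 8, 10}.

Counting them gives 11 values.

Answer: 11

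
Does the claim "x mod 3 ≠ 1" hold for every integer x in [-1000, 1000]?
The claim fails at x = 1:
x = 1: LHS = 1 mod 3 = 1; 1 ≠ 1 — FAILS

Because a single integer refutes it, the statement is false.

Answer: False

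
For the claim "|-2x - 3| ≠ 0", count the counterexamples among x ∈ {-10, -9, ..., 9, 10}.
Over all integers in [-10, 10], LHS − RHS is always positive; it is smallest at x = -1, where it equals 1:
x = -1: LHS = |-2·(-1) - 3| = |-1| = 1; 1 ≠ 0 — holds
At the ends of the range:
x = -10: LHS = |-2·(-10) - 3| = |17| = 17; 17 ≠ 0 — holds
x = 10: LHS = |-2·10 - 3| = |-23| = 23; 23 ≠ 0 — holds
Hence LHS − RHS is never 0, i.e. the two sides are never equal, so the relation holds for every integer in [-10, 10].

No counterexample appears in that range.

Answer: 0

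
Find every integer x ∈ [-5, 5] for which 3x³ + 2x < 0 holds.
Holds for: {-5, -4, -3, -2, -1}
Fails for: {0, 1, 2, 3, 4, 5}

Answer: {-5, -4, -3, -2, -1}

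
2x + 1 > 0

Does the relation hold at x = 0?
x = 0: LHS = 2·0 + 1 = 1; 1 > 0 — holds

The relation is satisfied at x = 0.

Answer: Yes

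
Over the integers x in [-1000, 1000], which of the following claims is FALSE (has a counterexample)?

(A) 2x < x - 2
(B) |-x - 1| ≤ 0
(A) x = 0: LHS = 2·0 = 0, RHS = 0 - 2 = -2; 0 < -2 — FAILS
(B) x = 0: LHS = |-0 - 1| = |-1| = 1; 1 ≤ 0 — FAILS

Answer: Both A and B are false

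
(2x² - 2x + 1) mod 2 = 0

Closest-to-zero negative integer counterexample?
Testing negative integers from -1 downward:
x = -1: LHS = (2·(-1)² - 2·(-1) + 1) mod 2 = 5 mod 2 = 1; 1 = 0 — FAILS  ← closest negative counterexample to 0

Answer: x = -1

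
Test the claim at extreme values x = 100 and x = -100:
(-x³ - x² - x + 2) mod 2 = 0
x = 100: LHS = (-100³ - 100² - 100 + 2) mod 2 = (-1010098) mod 2 = 0; 0 = 0 — holds
x = -100: LHS = (-(-100)³ - (-100)² - (-100) + 2) mod 2 = 990102 mod 2 = 0; 0 = 0 — holds

Answer: Yes, holds for both x = 100 and x = -100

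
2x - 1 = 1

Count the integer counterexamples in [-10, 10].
Counterexamples in [-10, 10]: {-10, -9, -8, -7, -6, -5, -4, -3, -2, -1, 0, 2, 3, 4, 5, 6, 7, 8, 9, 10}.

Counting them gives 20 values.

Answer: 20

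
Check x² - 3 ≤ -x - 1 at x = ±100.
x = 100: LHS = 100² - 3 = 9997, RHS = -100 - 1 = -101; 9997 ≤ -101 — FAILS
x = -100: LHS = (-100)² - 3 = 9997, RHS = -(-100) - 1 = 99; 9997 ≤ 99 — FAILS

Answer: No, fails for both x = 100 and x = -100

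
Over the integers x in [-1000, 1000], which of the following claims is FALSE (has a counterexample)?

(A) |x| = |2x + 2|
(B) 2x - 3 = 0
(A) x = 0: LHS = |0| = 0, RHS = |2·0 + 2| = |2| = 2; 0 = 2 — FAILS
(B) x = 0: LHS = 2·0 - 3 = -3; -3 = 0 — FAILS

Answer: Both A and B are false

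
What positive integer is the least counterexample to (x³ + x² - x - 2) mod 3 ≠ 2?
Testing positive integers:
x = 1: LHS = (1³ + 1² - 1 - 2) mod 3 = (-1) mod 3 = 2; 2 ≠ 2 — FAILS  ← smallest positive counterexample

Answer: x = 1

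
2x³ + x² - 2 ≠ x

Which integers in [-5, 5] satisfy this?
Holds for: {-5, -4, -3, -2, -1, 0, 2, 3, 4, 5}
Fails for: {1}

Answer: {-5, -4, -3, -2, -1, 0, 2, 3, 4, 5}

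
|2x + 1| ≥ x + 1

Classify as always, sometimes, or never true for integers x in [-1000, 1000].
Over all integers in [-1000, 1000], LHS − RHS is smallest at x = 0, where it equals 0:
x = 0: LHS = |2·0 + 1| = |1| = 1, RHS = 0 + 1 = 1; 1 ≥ 1 — holds
At the ends of the range:
x = -1000: LHS = |2·(-1000) + 1| = |-1999| = 1999, RHS = (-1000) + 1 = -999; 1999 ≥ -999 — holds
x = 1000: LHS = |2·1000 + 1| = |2001| = 2001, RHS = 1000 + 1 = 1001; 2001 ≥ 1001 — holds
Hence LHS − RHS is never negative, i.e. LHS ≥ RHS throughout, so the relation holds for every integer in [-1000, 1000].

No counterexample exists.

Answer: Always true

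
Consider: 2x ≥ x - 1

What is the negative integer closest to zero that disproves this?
Testing negative integers from -1 downward:
x = -1: LHS = 2·(-1) = -2, RHS = (-1) - 1 = -2; -2 ≥ -2 — holds
x = -2: LHS = 2·(-2) = -4, RHS = (-2) - 1 = -3; -4 ≥ -3 — FAILS  ← closest negative counterexample to 0

Answer: x = -2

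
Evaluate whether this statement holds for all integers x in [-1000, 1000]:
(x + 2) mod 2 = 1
The claim fails at x = 0:
x = 0: LHS = (0 + 2) mod 2 = 2 mod 2 = 0; 0 = 1 — FAILS

Because a single integer refutes it, the statement is false.

Answer: False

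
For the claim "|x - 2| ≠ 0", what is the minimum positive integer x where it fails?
Testing positive integers:
x = 1: LHS = |1 - 2| = |-1| = 1; 1 ≠ 0 — holds
x = 2: LHS = |2 - 2| = |0| = 0; 0 ≠ 0 — FAILS  ← smallest positive counterexample

Answer: x = 2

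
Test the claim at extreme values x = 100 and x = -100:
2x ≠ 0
x = 100: LHS = 2·100 = 200; 200 ≠ 0 — holds
x = -100: LHS = 2·(-100) = -200; -200 ≠ 0 — holds

Answer: Yes, holds for both x = 100 and x = -100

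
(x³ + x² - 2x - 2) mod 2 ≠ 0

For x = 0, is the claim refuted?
Substitute x = 0 into the relation:
x = 0: LHS = (0³ + 0² - 2·0 - 2) mod 2 = (-2) mod 2 = 0; 0 ≠ 0 — FAILS

Since the claim fails at x = 0, this value is a counterexample.

Answer: Yes, x = 0 is a counterexample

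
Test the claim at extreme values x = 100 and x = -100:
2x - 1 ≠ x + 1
x = 100: LHS = 2·100 - 1 = 199, RHS = 100 + 1 = 101; 199 ≠ 101 — holds
x = -100: LHS = 2·(-100) - 1 = -201, RHS = (-100) + 1 = -99; -201 ≠ -99 — holds

Answer: Yes, holds for both x = 100 and x = -100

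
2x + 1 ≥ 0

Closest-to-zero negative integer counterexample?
Testing negative integers from -1 downward:
x = -1: LHS = 2·(-1) + 1 = -1; -1 ≥ 0 — FAILS  ← closest negative counterexample to 0

Answer: x = -1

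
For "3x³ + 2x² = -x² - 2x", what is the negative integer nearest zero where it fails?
Testing negative integers from -1 downward:
x = -1: LHS = 3·(-1)³ + 2·(-1)² = -1, RHS = -(-1)² - 2·(-1) = 1; -1 = 1 — FAILS  ← closest negative counterexample to 0

Answer: x = -1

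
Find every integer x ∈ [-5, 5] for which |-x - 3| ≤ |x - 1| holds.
Holds for: {-5, -4, -3, -2, -1}
Fails for: {0, 1, 2, 3, 4, 5}

Answer: {-5, -4, -3, -2, -1}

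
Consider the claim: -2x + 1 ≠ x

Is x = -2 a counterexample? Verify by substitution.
Substitute x = -2 into the relation:
x = -2: LHS = -2·(-2) + 1 = 5; 5 ≠ -2 — holds

The relation holds at x = -2, so it is not a counterexample.

Answer: No, x = -2 is not a counterexample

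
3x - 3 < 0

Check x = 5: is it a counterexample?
Substitute x = 5 into the relation:
x = 5: LHS = 3·5 - 3 = 12; 12 < 0 — FAILS

Since the claim fails at x = 5, this value is a counterexample.

Answer: Yes, x = 5 is a counterexample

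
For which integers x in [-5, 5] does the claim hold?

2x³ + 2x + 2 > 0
Holds for: {0, 1, 2, 3, 4, 5}
Fails for: {-5, -4, -3, -2, -1}

Answer: {0, 1, 2, 3, 4, 5}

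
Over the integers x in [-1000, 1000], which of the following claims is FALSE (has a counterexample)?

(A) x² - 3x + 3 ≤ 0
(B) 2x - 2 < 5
(A) x = 0: LHS = 0² - 3·0 + 3 = 3; 3 ≤ 0 — FAILS
(B) x = 4: LHS = 2·4 - 2 = 6; 6 < 5 — FAILS

Answer: Both A and B are false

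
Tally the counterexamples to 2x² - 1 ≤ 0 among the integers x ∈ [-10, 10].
Counterexamples in [-10, 10]: {-10, -9, -8, -7, -6, -5, -4, -3, -2, -1, 1, 2, 3, 4, 5, 6, 7, 8, 9, 10}.

Counting them gives 20 values.

Answer: 20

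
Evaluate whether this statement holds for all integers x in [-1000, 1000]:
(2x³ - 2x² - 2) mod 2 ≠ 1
For a polynomial with integer coefficients, its value mod 2 depends only on x mod 2, so it suffices to check one representative of each residue class, x = 0, 1:
x = 0: LHS = (2·0³ - 2·0² - 2) mod 2 = (-2) mod 2 = 0; 0 ≠ 1 — holds
x = 1: LHS = (2·1³ - 2·1² - 2) mod 2 = (-2) mod 2 = 0; 0 ≠ 1 — holds
The relation holds in every residue class, so the relation holds for every integer in [-1000, 1000].

No counterexample exists.

Answer: True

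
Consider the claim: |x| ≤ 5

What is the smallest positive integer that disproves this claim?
Testing positive integers:
x = 1: LHS = |1| = 1; 1 ≤ 5 — holds
x = 2: LHS = |2| = 2; 2 ≤ 5 — holds
x = 3: LHS = |3| = 3; 3 ≤ 5 — holds
x = 4: LHS = |4| = 4; 4 ≤ 5 — holds
x = 5: LHS = |5| = 5; 5 ≤ 5 — holds
x = 6: LHS = |6| = 6; 6 ≤ 5 — FAILS  ← smallest positive counterexample

Answer: x = 6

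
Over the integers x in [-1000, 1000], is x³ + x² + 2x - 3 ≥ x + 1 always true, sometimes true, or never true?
Holds at x = 2: LHS = 2³ + 2² + 2·2 - 3 = 13, RHS = 2 + 1 = 3; 13 ≥ 3 — holds
Fails at x = 0: LHS = 0³ + 0² + 2·0 - 3 = -3, RHS = 0 + 1 = 1; -3 ≥ 1 — FAILS
It is satisfied by some integers in the range but not all.

Answer: Sometimes true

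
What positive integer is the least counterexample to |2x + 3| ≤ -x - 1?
Testing positive integers:
x = 1: LHS = |2·1 + 3| = |5| = 5, RHS = -1 - 1 = -2; 5 ≤ -2 — FAILS  ← smallest positive counterexample

Answer: x = 1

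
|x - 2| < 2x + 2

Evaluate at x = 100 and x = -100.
x = 100: LHS = |100 - 2| = |98| = 98, RHS = 2·100 + 2 = 202; 98 < 202 — holds
x = -100: LHS = |(-100) - 2| = |-102| = 102, RHS = 2·(-100) + 2 = -198; 102 < -198 — FAILS

Answer: Partially: holds for x = 100, fails for x = -100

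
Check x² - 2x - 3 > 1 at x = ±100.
x = 100: LHS = 100² - 2·100 - 3 = 9797; 9797 > 1 — holds
x = -100: LHS = (-100)² - 2·(-100) - 3 = 10197; 10197 > 1 — holds

Answer: Yes, holds for both x = 100 and x = -100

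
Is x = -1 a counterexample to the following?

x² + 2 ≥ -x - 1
Substitute x = -1 into the relation:
x = -1: LHS = (-1)² + 2 = 3, RHS = -(-1) - 1 = 0; 3 ≥ 0 — holds

The relation holds at x = -1, so it is not a counterexample.

Answer: No, x = -1 is not a counterexample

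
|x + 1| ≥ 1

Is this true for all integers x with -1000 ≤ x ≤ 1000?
The claim fails at x = -1:
x = -1: LHS = |(-1) + 1| = |0| = 0; 0 ≥ 1 — FAILS

Because a single integer refutes it, the statement is false.

Answer: False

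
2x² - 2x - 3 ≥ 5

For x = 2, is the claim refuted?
Substitute x = 2 into the relation:
x = 2: LHS = 2·2² - 2·2 - 3 = 1; 1 ≥ 5 — FAILS

Since the claim fails at x = 2, this value is a counterexample.

Answer: Yes, x = 2 is a counterexample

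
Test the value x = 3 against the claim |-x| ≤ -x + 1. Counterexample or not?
Substitute x = 3 into the relation:
x = 3: LHS = |-3| = 3, RHS = -3 + 1 = -2; 3 ≤ -2 — FAILS

Since the claim fails at x = 3, this value is a counterexample.

Answer: Yes, x = 3 is a counterexample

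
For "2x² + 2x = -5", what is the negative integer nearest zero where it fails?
Testing negative integers from -1 downward:
x = -1: LHS = 2·(-1)² + 2·(-1) = 0; 0 = -5 — FAILS  ← closest negative counterexample to 0

Answer: x = -1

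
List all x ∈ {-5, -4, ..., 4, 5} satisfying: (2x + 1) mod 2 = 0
For a polynomial with integer coefficients, its value mod 2 depends only on x mod 2, so it suffices to check one representative of each residue class, x = 0, 1:
x = 0: LHS = (2·0 + 1) mod 2 = 1 mod 2 = 1; 1 = 0 — FAILS
x = 1: LHS = (2·1 + 1) mod 2 = 3 mod 2 = 1; 1 = 0 — FAILS
The relation fails in every residue class, so the claimed relation (=) fails for every integer in [-5, 5].

Answer: None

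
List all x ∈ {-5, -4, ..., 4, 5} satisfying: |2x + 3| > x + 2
Holds for: {-5, -4, -3, -2, 0, 1, 2, 3, 4, 5}
Fails for: {-1}

Answer: {-5, -4, -3, -2, 0, 1, 2, 3, 4, 5}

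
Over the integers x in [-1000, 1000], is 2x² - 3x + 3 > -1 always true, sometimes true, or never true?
Over all integers in [-1000, 1000], LHS − RHS is smallest at x = 1, where it equals 3:
x = 1: LHS = 2·1² - 3·1 + 3 = 2; 2 > -1 — holds
At the ends of the range:
x = -1000: LHS = 2·(-1000)² - 3·(-1000) + 3 = 2003003; 2003003 > -1 — holds
x = 1000: LHS = 2·1000² - 3·1000 + 3 = 1997003; 1997003 > -1 — holds
Hence LHS − RHS is never zero or negative, i.e. LHS > RHS throughout, so the relation holds for every integer in [-1000, 1000].

No counterexample exists.

Answer: Always true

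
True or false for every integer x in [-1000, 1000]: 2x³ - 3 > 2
The claim fails at x = 0:
x = 0: LHS = 2·0³ - 3 = -3; -3 > 2 — FAILS

Because a single integer refutes it, the statement is false.

Answer: False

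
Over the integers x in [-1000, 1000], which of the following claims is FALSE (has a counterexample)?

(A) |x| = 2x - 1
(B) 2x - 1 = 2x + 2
(A) x = 0: LHS = |0| = 0, RHS = 2·0 - 1 = -1; 0 = -1 — FAILS
(B) x = 0: LHS = 2·0 - 1 = -1, RHS = 2·0 + 2 = 2; -1 = 2 — FAILS

Answer: Both A and B are false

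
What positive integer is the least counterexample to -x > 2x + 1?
Testing positive integers:
x = 1: RHS = 2·1 + 1 = 3; -1 > 3 — FAILS  ← smallest positive counterexample

Answer: x = 1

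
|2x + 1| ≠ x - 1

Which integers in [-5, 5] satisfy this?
Over all integers in [-5, 5], LHS − RHS is always positive; it is smallest at x = 0, where it equals 2:
x = 0: LHS = |2·0 + 1| = |1| = 1, RHS = 0 - 1 = -1; 1 ≠ -1 — holds
At the ends of the range:
x = -5: LHS = |2·(-5) + 1| = |-9| = 9, RHS = (-5) - 1 = -6; 9 ≠ -6 — holds
x = 5: LHS = |2·5 + 1| = |11| = 11, RHS = 5 - 1 = 4; 11 ≠ 4 — holds
Hence LHS − RHS is never 0, i.e. the two sides are never equal, so the relation holds for every integer in [-5, 5].

Answer: All integers in [-5, 5]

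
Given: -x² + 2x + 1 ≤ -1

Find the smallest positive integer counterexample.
Testing positive integers:
x = 1: LHS = -1² + 2·1 + 1 = 2; 2 ≤ -1 — FAILS  ← smallest positive counterexample

Answer: x = 1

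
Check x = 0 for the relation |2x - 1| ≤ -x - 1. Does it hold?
x = 0: LHS = |2·0 - 1| = |-1| = 1, RHS = -0 - 1 = -1; 1 ≤ -1 — FAILS

The relation fails at x = 0, so x = 0 is a counterexample.

Answer: No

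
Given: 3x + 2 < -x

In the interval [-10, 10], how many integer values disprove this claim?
Counterexamples in [-10, 10]: {0, 1, 2, 3, 4, 5, 6, 7, 8, 9, 10}.

Counting them gives 11 values.

Answer: 11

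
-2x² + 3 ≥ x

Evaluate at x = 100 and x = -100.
x = 100: LHS = -2·100² + 3 = -19997; -19997 ≥ 100 — FAILS
x = -100: LHS = -2·(-100)² + 3 = -19997; -19997 ≥ -100 — FAILS

Answer: No, fails for both x = 100 and x = -100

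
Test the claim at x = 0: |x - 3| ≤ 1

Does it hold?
x = 0: LHS = |0 - 3| = |-3| = 3; 3 ≤ 1 — FAILS

The relation fails at x = 0, so x = 0 is a counterexample.

Answer: No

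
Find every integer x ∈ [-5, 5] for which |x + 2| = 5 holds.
Holds for: {3}
Fails for: {-5, -4, -3, -2, -1, 0, 1, 2, 4, 5}

Answer: {3}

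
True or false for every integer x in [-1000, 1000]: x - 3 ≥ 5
The claim fails at x = 0:
x = 0: LHS = 0 - 3 = -3; -3 ≥ 5 — FAILS

Because a single integer refutes it, the statement is false.

Answer: False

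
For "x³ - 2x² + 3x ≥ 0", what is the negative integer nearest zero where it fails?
Testing negative integers from -1 downward:
x = -1: LHS = (-1)³ - 2·(-1)² + 3·(-1) = -6; -6 ≥ 0 — FAILS  ← closest negative counterexample to 0

Answer: x = -1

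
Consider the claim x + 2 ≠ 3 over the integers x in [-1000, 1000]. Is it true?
The claim fails at x = 1:
x = 1: LHS = 1 + 2 = 3; 3 ≠ 3 — FAILS

Because a single integer refutes it, the statement is false.

Answer: False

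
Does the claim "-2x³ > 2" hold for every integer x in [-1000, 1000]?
The claim fails at x = 0:
x = 0: LHS = -2·0³ = 0; 0 > 2 — FAILS

Because a single integer refutes it, the statement is false.

Answer: False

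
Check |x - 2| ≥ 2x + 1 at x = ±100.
x = 100: LHS = |100 - 2| = |98| = 98, RHS = 2·100 + 1 = 201; 98 ≥ 201 — FAILS
x = -100: LHS = |(-100) - 2| = |-102| = 102, RHS = 2·(-100) + 1 = -199; 102 ≥ -199 — holds

Answer: Partially: fails for x = 100, holds for x = -100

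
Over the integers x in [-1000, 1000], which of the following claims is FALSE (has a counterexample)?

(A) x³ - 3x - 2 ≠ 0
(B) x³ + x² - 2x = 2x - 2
(A) x = -1: LHS = (-1)³ - 3·(-1) - 2 = 0; 0 ≠ 0 — FAILS
(B) x = 0: LHS = 0³ + 0² - 2·0 = 0, RHS = 2·0 - 2 = -2; 0 = -2 — FAILS

Answer: Both A and B are false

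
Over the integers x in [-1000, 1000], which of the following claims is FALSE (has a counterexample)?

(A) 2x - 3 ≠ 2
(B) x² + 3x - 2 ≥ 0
(A) Track d = LHS − RHS over the integers in [-1000, 1000]. Equality would need d = 0, but d changes sign only between consecutive integers, jumping over 0:
x = 2: LHS = 2·2 - 3 = 1; 1 ≠ 2 — holds  (d = -1)
x = 3: LHS = 2·3 - 3 = 3; 3 ≠ 2 — holds  (d = 1)
Away from these crossings d keeps a constant sign, and checking every integer in [-1000, 1000] confirms d ≠ 0 throughout. Hence the two sides are never equal, so the relation holds for every integer in [-1000, 1000].

(B) x = 0: LHS = 0² + 3·0 - 2 = -2; -2 ≥ 0 — FAILS

Only (B) has a counterexample.

Answer: B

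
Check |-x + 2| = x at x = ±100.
x = 100: LHS = |-100 + 2| = |-98| = 98; 98 = 100 — FAILS
x = -100: LHS = |-(-100) + 2| = |102| = 102; 102 = -100 — FAILS

Answer: No, fails for both x = 100 and x = -100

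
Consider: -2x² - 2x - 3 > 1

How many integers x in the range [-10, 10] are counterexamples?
Counterexamples in [-10, 10]: {-10, -9, -8, -7, -6, -5, -4, -3, -2, -1, 0, 1, 2, 3, 4, 5, 6, 7, 8, 9, 10}.

Counting them gives 21 values.

Answer: 21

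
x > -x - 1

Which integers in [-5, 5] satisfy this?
Holds for: {0, 1, 2, 3, 4, 5}
Fails for: {-5, -4, -3, -2, -1}

Answer: {0, 1, 2, 3, 4, 5}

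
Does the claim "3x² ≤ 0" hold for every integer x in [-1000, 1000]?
The claim fails at x = 1:
x = 1: LHS = 3·1² = 3; 3 ≤ 0 — FAILS

Because a single integer refutes it, the statement is false.

Answer: False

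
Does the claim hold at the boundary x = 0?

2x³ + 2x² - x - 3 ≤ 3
x = 0: LHS = 2·0³ + 2·0² - 0 - 3 = -3; -3 ≤ 3 — holds

The relation is satisfied at x = 0.

Answer: Yes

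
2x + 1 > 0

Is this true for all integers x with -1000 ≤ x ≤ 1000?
The claim fails at x = -1:
x = -1: LHS = 2·(-1) + 1 = -1; -1 > 0 — FAILS

Because a single integer refutes it, the statement is false.

Answer: False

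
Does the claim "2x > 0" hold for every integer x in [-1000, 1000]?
The claim fails at x = 0:
x = 0: LHS = 2·0 = 0; 0 > 0 — FAILS

Because a single integer refutes it, the statement is false.

Answer: False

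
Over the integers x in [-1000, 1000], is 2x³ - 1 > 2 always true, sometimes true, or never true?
Holds at x = 2: LHS = 2·2³ - 1 = 15; 15 > 2 — holds
Fails at x = 0: LHS = 2·0³ - 1 = -1; -1 > 2 — FAILS
It is satisfied by some integers in the range but not all.

Answer: Sometimes true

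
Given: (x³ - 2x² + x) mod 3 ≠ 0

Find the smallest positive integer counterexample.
Testing positive integers:
x = 1: LHS = (1³ - 2·1² + 1) mod 3 = 0 mod 3 = 0; 0 ≠ 0 — FAILS  ← smallest positive counterexample

Answer: x = 1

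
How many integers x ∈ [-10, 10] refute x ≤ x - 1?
Counterexamples in [-10, 10]: {-10, -9, -8, -7, -6, -5, -4, -3, -2, -1, 0, 1, 2, 3, 4, 5, 6, 7, 8, 9, 10}.

Counting them gives 21 values.

Answer: 21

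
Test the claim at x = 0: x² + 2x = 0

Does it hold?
x = 0: LHS = 0² + 2·0 = 0; 0 = 0 — holds

The relation is satisfied at x = 0.

Answer: Yes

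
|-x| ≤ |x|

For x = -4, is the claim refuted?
Substitute x = -4 into the relation:
x = -4: LHS = |-(-4)| = |4| = 4, RHS = |-4| = 4; 4 ≤ 4 — holds

The relation holds at x = -4, so it is not a counterexample.

Answer: No, x = -4 is not a counterexample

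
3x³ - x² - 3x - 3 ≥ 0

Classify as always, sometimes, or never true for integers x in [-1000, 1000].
Holds at x = 2: LHS = 3·2³ - 2² - 3·2 - 3 = 11; 11 ≥ 0 — holds
Fails at x = 0: LHS = 3·0³ - 0² - 3·0 - 3 = -3; -3 ≥ 0 — FAILS
It is satisfied by some integers in the range but not all.

Answer: Sometimes true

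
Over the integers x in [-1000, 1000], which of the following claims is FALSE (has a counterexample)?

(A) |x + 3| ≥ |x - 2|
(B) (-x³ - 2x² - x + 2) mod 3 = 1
(A) x = -1: LHS = |(-1) + 3| = |2| = 2, RHS = |(-1) - 2| = |-3| = 3; 2 ≥ 3 — FAILS
(B) x = 0: LHS = (-0³ - 2·0² - 0 + 2) mod 3 = 2 mod 3 = 2; 2 = 1 — FAILS

Answer: Both A and B are false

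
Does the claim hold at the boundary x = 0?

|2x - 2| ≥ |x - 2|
x = 0: LHS = |2·0 - 2| = |-2| = 2, RHS = |0 - 2| = |-2| = 2; 2 ≥ 2 — holds

The relation is satisfied at x = 0.

Answer: Yes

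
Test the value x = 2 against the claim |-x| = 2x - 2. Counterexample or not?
Substitute x = 2 into the relation:
x = 2: LHS = |-2| = 2, RHS = 2·2 - 2 = 2; 2 = 2 — holds

The claim holds here, so x = 2 is not a counterexample. (A counterexample exists elsewhere, e.g. x = 0.)

Answer: No, x = 2 is not a counterexample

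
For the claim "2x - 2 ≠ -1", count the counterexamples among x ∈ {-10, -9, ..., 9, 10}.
Track d = LHS − RHS over the integers in [-10, 10]. Equality would need d = 0, but d changes sign only between consecutive integers, jumping over 0:
x = 0: LHS = 2·0 - 2 = -2; -2 ≠ -1 — holds  (d = -1)
x = 1: LHS = 2·1 - 2 = 0; 0 ≠ -1 — holds  (d = 1)
Away from these crossings d keeps a constant sign, and checking every integer in [-10, 10] confirms d ≠ 0 throughout. Hence the two sides are never equal, so the relation holds for every integer in [-10, 10].

No counterexample appears in that range.

Answer: 0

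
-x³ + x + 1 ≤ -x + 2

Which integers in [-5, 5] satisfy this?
Holds for: {-1, 0, 1, 2, 3, 4, 5}
Fails for: {-5, -4, -3, -2}

Answer: {-1, 0, 1, 2, 3, 4, 5}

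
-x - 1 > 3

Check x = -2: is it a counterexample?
Substitute x = -2 into the relation:
x = -2: LHS = -(-2) - 1 = 1; 1 > 3 — FAILS

Since the claim fails at x = -2, this value is a counterexample.

Answer: Yes, x = -2 is a counterexample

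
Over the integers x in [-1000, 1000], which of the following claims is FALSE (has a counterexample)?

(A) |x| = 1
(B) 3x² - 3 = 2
(A) x = 0: LHS = |0| = 0; 0 = 1 — FAILS
(B) x = 0: LHS = 3·0² - 3 = -3; -3 = 2 — FAILS

Answer: Both A and B are false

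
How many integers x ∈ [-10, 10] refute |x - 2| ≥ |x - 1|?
Counterexamples in [-10, 10]: {2, 3, 4, 5, 6, 7, 8, 9, 10}.

Counting them gives 9 values.

Answer: 9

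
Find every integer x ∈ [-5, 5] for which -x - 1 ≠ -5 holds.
Holds for: {-5, -4, -3, -2, -1, 0, 1, 2, 3, 5}
Fails for: {4}

Answer: {-5, -4, -3, -2, -1, 0, 1, 2, 3, 5}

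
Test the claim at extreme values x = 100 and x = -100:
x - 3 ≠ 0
x = 100: LHS = 100 - 3 = 97; 97 ≠ 0 — holds
x = -100: LHS = (-100) - 3 = -103; -103 ≠ 0 — holds

Answer: Yes, holds for both x = 100 and x = -100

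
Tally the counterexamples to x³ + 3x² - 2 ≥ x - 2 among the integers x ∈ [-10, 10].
Counterexamples in [-10, 10]: {-10, -9, -8, -7, -6, -5, -4}.

Counting them gives 7 values.

Answer: 7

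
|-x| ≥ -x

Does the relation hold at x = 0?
x = 0: LHS = |-0| = |0| = 0, RHS = -0 = 0; 0 ≥ 0 — holds

The relation is satisfied at x = 0.

Answer: Yes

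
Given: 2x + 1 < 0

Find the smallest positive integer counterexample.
Testing positive integers:
x = 1: LHS = 2·1 + 1 = 3; 3 < 0 — FAILS  ← smallest positive counterexample

Answer: x = 1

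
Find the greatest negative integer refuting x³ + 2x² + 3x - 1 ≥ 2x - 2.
Testing negative integers from -1 downward:
x = -1: LHS = (-1)³ + 2·(-1)² + 3·(-1) - 1 = -3, RHS = 2·(-1) - 2 = -4; -3 ≥ -4 — holds
x = -2: LHS = (-2)³ + 2·(-2)² + 3·(-2) - 1 = -7, RHS = 2·(-2) - 2 = -6; -7 ≥ -6 — FAILS  ← closest negative counterexample to 0

Answer: x = -2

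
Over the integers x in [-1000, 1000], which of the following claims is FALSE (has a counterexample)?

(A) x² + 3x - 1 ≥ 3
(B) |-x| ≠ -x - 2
(A) x = 0: LHS = 0² + 3·0 - 1 = -1; -1 ≥ 3 — FAILS

(B) Over all integers in [-1000, 1000], LHS − RHS is always positive; it is smallest at x = 0, where it equals 2:
x = 0: LHS = |-0| = |0| = 0, RHS = -0 - 2 = -2; 0 ≠ -2 — holds
At the ends of the range:
x = -1000: LHS = |-(-1000)| = |1000| = 1000, RHS = -(-1000) - 2 = 998; 1000 ≠ 998 — holds
x = 1000: LHS = |-1000| = 1000, RHS = -1000 - 2 = -1002; 1000 ≠ -1002 — holds
Hence LHS − RHS is never 0, i.e. the two sides are never equal, so the relation holds for every integer in [-1000, 1000].

Only (A) has a counterexample.

Answer: A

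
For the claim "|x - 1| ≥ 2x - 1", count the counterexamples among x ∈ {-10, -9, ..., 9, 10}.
Counterexamples in [-10, 10]: {1, 2, 3, 4, 5, 6, 7, 8, 9, 10}.

Counting them gives 10 values.

Answer: 10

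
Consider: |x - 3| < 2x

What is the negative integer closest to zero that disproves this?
Testing negative integers from -1 downward:
x = -1: LHS = |(-1) - 3| = |-4| = 4, RHS = 2·(-1) = -2; 4 < -2 — FAILS  ← closest negative counterexample to 0

Answer: x = -1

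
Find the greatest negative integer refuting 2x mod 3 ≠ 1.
Testing negative integers from -1 downward:
x = -1: LHS = (2·(-1)) mod 3 = (-2) mod 3 = 1; 1 ≠ 1 — FAILS  ← closest negative counterexample to 0

Answer: x = -1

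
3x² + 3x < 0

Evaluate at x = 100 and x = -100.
x = 100: LHS = 3·100² + 3·100 = 30300; 30300 < 0 — FAILS
x = -100: LHS = 3·(-100)² + 3·(-100) = 29700; 29700 < 0 — FAILS

Answer: No, fails for both x = 100 and x = -100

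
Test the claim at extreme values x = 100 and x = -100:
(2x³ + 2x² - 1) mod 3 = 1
x = 100: LHS = (2·100³ + 2·100² - 1) mod 3 = 2019999 mod 3 = 0; 0 = 1 — FAILS
x = -100: LHS = (2·(-100)³ + 2·(-100)² - 1) mod 3 = (-1980001) mod 3 = 2; 2 = 1 — FAILS

Answer: No, fails for both x = 100 and x = -100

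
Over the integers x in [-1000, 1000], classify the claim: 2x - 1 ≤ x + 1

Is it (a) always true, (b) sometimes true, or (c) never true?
Holds at x = 0: LHS = 2·0 - 1 = -1, RHS = 0 + 1 = 1; -1 ≤ 1 — holds
Fails at x = 3: LHS = 2·3 - 1 = 5, RHS = 3 + 1 = 4; 5 ≤ 4 — FAILS
It is satisfied by some integers in the range but not all.

Answer: Sometimes true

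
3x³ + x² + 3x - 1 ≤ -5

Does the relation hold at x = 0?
x = 0: LHS = 3·0³ + 0² + 3·0 - 1 = -1; -1 ≤ -5 — FAILS

The relation fails at x = 0, so x = 0 is a counterexample.

Answer: No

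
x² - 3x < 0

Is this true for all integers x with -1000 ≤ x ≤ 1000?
The claim fails at x = 0:
x = 0: LHS = 0² - 3·0 = 0; 0 < 0 — FAILS

Because a single integer refutes it, the statement is false.

Answer: False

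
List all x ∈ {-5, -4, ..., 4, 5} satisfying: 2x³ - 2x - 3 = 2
Track d = LHS − RHS over the integers in [-5, 5]. Equality would need d = 0, but d changes sign only between consecutive integers, jumping over 0:
x = 1: LHS = 2·1³ - 2·1 - 3 = -3; -3 = 2 — FAILS  (d = -5)
x = 2: LHS = 2·2³ - 2·2 - 3 = 9; 9 = 2 — FAILS  (d = 7)
Away from these crossings d keeps a constant sign, and checking every integer in [-5, 5] confirms d ≠ 0 throughout. Hence the two sides are never equal, so the claimed relation (=) fails for every integer in [-5, 5].

Answer: None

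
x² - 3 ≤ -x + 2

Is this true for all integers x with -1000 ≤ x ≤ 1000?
The claim fails at x = 2:
x = 2: LHS = 2² - 3 = 1, RHS = -2 + 2 = 0; 1 ≤ 0 — FAILS

Because a single integer refutes it, the statement is false.

Answer: False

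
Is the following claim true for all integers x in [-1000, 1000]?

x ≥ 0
The claim fails at x = -1:
x = -1: -1 ≥ 0 — FAILS

Because a single integer refutes it, the statement is false.

Answer: False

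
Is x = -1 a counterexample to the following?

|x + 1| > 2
Substitute x = -1 into the relation:
x = -1: LHS = |(-1) + 1| = |0| = 0; 0 > 2 — FAILS

Since the claim fails at x = -1, this value is a counterexample.

Answer: Yes, x = -1 is a counterexample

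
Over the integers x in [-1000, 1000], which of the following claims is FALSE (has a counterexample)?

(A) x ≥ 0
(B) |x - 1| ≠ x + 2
(A) x = -1: -1 ≥ 0 — FAILS

(B) Track d = LHS − RHS over the integers in [-1000, 1000]. Equality would need d = 0, but d changes sign only between consecutive integers, jumping over 0:
x = -1: LHS = |(-1) - 1| = |-2| = 2, RHS = (-1) + 2 = 1; 2 ≠ 1 — holds  (d = 1)
x = 0: LHS = |0 - 1| = |-1| = 1, RHS = 0 + 2 = 2; 1 ≠ 2 — holds  (d = -1)
Away from these crossings d keeps a constant sign, and checking every integer in [-1000, 1000] confirms d ≠ 0 throughout. Hence the two sides are never equal, so the relation holds for every integer in [-1000, 1000].

Only (A) has a counterexample.

Answer: A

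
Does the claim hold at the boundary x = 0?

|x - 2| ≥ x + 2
x = 0: LHS = |0 - 2| = |-2| = 2, RHS = 0 + 2 = 2; 2 ≥ 2 — holds

The relation is satisfied at x = 0.

Answer: Yes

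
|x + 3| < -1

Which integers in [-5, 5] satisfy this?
An absolute value is never negative, so the left side is ≥ 0 for every x, while the right side is -1. Tightest case in [-5, 5] is x = -3:
x = -3: LHS = |(-3) + 3| = |0| = 0; 0 < -1 — FAILS
Hence LHS − RHS is never negative, i.e. LHS ≥ RHS throughout, so the claimed relation (<) fails for every integer in [-5, 5].

Answer: None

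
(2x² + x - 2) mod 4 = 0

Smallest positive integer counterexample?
Testing positive integers:
x = 1: LHS = (2·1² + 1 - 2) mod 4 = 1 mod 4 = 1; 1 = 0 — FAILS  ← smallest positive counterexample

Answer: x = 1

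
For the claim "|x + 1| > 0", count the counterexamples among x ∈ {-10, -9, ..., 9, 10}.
Counterexamples in [-10, 10]: {-1}.

Counting them gives 1 values.

Answer: 1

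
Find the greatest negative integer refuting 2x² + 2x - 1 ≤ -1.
Testing negative integers from -1 downward:
x = -1: LHS = 2·(-1)² + 2·(-1) - 1 = -1; -1 ≤ -1 — holds
x = -2: LHS = 2·(-2)² + 2·(-2) - 1 = 3; 3 ≤ -1 — FAILS  ← closest negative counterexample to 0

Answer: x = -2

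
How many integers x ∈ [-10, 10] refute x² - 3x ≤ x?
Counterexamples in [-10, 10]: {-10, -9, -8, -7, -6, -5, -4, -3, -2, -1, 5, 6, 7, 8, 9, 10}.

Counting them gives 16 values.

Answer: 16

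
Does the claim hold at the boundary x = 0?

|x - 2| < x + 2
x = 0: LHS = |0 - 2| = |-2| = 2, RHS = 0 + 2 = 2; 2 < 2 — FAILS

The relation fails at x = 0, so x = 0 is a counterexample.

Answer: No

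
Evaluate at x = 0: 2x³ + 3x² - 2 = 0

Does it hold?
x = 0: LHS = 2·0³ + 3·0² - 2 = -2; -2 = 0 — FAILS

The relation fails at x = 0, so x = 0 is a counterexample.

Answer: No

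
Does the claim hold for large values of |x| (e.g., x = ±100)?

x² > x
x = 100: LHS = 100² = 10000; 10000 > 100 — holds
x = -100: LHS = (-100)² = 10000; 10000 > -100 — holds

Answer: Yes, holds for both x = 100 and x = -100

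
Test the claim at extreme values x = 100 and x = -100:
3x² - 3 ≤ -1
x = 100: LHS = 3·100² - 3 = 29997; 29997 ≤ -1 — FAILS
x = -100: LHS = 3·(-100)² - 3 = 29997; 29997 ≤ -1 — FAILS

Answer: No, fails for both x = 100 and x = -100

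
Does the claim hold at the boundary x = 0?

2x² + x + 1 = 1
x = 0: LHS = 2·0² + 0 + 1 = 1; 1 = 1 — holds

The relation is satisfied at x = 0.

Answer: Yes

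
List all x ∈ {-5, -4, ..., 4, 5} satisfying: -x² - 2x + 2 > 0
Holds for: {-2, -1, 0}
Fails for: {-5, -4, -3, 1, 2, 3, 4, 5}

Answer: {-2, -1, 0}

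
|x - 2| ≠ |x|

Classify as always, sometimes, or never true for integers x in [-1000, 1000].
Holds at x = 0: LHS = |0 - 2| = |-2| = 2, RHS = |0| = 0; 2 ≠ 0 — holds
Fails at x = 1: LHS = |1 - 2| = |-1| = 1, RHS = |1| = 1; 1 ≠ 1 — FAILS
It is satisfied by some integers in the range but not all.

Answer: Sometimes true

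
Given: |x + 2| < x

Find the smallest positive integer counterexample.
Testing positive integers:
x = 1: LHS = |1 + 2| = |3| = 3; 3 < 1 — FAILS  ← smallest positive counterexample

Answer: x = 1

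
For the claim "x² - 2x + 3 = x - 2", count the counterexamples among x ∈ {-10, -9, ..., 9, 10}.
Counterexamples in [-10, 10]: {-10, -9, -8, -7, -6, -5, -4, -3, -2, -1, 0, 1, 2, 3, 4, 5, 6, 7, 8, 9, 10}.

Counting them gives 21 values.

Answer: 21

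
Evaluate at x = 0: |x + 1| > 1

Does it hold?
x = 0: LHS = |0 + 1| = |1| = 1; 1 > 1 — FAILS

The relation fails at x = 0, so x = 0 is a counterexample.

Answer: No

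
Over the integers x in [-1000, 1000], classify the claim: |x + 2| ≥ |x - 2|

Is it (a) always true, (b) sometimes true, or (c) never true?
Holds at x = 0: LHS = |0 + 2| = |2| = 2, RHS = |0 - 2| = |-2| = 2; 2 ≥ 2 — holds
Fails at x = -1: LHS = |(-1) + 2| = |1| = 1, RHS = |(-1) - 2| = |-3| = 3; 1 ≥ 3 — FAILS
It is satisfied by some integers in the range but not all.

Answer: Sometimes true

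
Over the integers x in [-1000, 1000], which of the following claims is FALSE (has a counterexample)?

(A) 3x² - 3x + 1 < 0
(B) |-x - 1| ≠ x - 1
(A) x = 0: LHS = 3·0² - 3·0 + 1 = 1; 1 < 0 — FAILS

(B) Over all integers in [-1000, 1000], LHS − RHS is always positive; it is smallest at x = 0, where it equals 2:
x = 0: LHS = |-0 - 1| = |-1| = 1, RHS = 0 - 1 = -1; 1 ≠ -1 — holds
At the ends of the range:
x = -1000: LHS = |-(-1000) - 1| = |999| = 999, RHS = (-1000) - 1 = -1001; 999 ≠ -1001 — holds
x = 1000: LHS = |-1000 - 1| = |-1001| = 1001, RHS = 1000 - 1 = 999; 1001 ≠ 999 — holds
Hence LHS − RHS is never 0, i.e. the two sides are never equal, so the relation holds for every integer in [-1000, 1000].

Only (A) has a counterexample.

Answer: A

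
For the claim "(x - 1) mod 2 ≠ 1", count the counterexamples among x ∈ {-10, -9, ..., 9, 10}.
Counterexamples in [-10, 10]: {-10, -8, -6, -4, -2, 0, 2, 4, 6, 8, 10}.

Counting them gives 11 values.

Answer: 11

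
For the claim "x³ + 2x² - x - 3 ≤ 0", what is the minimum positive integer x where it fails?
Testing positive integers:
x = 1: LHS = 1³ + 2·1² - 1 - 3 = -1; -1 ≤ 0 — holds
x = 2: LHS = 2³ + 2·2² - 2 - 3 = 11; 11 ≤ 0 — FAILS  ← smallest positive counterexample

Answer: x = 2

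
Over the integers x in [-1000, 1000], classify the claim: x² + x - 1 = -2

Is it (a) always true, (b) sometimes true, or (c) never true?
Over all integers in [-1000, 1000], LHS − RHS is always positive; it is smallest at x = 0, where it equals 1:
x = 0: LHS = 0² + 0 - 1 = -1; -1 = -2 — FAILS
At the ends of the range:
x = -1000: LHS = (-1000)² + (-1000) - 1 = 998999; 998999 = -2 — FAILS
x = 1000: LHS = 1000² + 1000 - 1 = 1000999; 1000999 = -2 — FAILS
Hence LHS − RHS is never 0, i.e. the two sides are never equal, so the claimed relation (=) fails for every integer in [-1000, 1000].

No integer in the range satisfies it.

Answer: Never true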